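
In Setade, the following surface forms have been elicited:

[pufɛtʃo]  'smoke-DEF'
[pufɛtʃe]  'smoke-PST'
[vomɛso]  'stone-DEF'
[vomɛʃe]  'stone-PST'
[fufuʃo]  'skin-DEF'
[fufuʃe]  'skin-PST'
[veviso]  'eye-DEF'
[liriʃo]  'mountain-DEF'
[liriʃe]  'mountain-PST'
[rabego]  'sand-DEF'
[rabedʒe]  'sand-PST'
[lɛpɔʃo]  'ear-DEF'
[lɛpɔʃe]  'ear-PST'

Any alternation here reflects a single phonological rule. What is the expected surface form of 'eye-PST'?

In [vomɛso] and [vomɛʃe] the final segment of 'stone' alternates: [s] ~ [ʃ].
If /ʃ/ were underlying and a rule turned it into [s] before the DEF suffix, 'skin' would also alternate; but it has [ʃ] in both [fufuʃo] and [fufuʃe].
Therefore /s/ is basic and [ʃ] is derived by palatalization before a front vowel (/g/ and /s/ become palato-alveolar [dʒ] and [ʃ] before a front vowel).
From [veviso] the stem 'eye' is /vevis/; before a front vowel this yields [veviʃe].

[veviʃe]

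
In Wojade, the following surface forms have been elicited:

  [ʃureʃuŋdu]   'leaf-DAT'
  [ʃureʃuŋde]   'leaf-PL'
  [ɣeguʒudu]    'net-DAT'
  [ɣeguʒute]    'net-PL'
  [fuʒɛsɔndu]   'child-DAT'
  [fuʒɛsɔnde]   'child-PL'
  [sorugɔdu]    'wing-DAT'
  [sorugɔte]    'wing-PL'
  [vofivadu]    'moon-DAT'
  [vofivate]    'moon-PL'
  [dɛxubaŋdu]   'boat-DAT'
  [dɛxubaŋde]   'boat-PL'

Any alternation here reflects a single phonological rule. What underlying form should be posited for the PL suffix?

The PL suffix surfaces as [-de] and [-te], depending on the final segment of the stem.
The DAT suffix, which begins with [d], is invariant after every stem; so [d] is not altered by any rule here.
So the underlying form is /-te/, and voiceless stops become voiced after a nasal.

/-te/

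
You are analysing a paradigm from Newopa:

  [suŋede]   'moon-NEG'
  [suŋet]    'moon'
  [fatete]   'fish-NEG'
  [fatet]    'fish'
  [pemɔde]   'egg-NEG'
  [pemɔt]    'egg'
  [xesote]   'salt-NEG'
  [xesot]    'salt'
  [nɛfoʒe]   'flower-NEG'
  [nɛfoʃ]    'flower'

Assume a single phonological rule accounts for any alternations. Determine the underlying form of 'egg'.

/pemɔd/

The root 'egg' surfaces as [pemɔde] and [pemɔt], with a stem-final [d] ~ [t] alternation.
If /t/ were underlying and a rule turned it into [d] before the NEG suffix, 'salt' would also alternate; but it has [t] in both [xesote] and [xesot].
The underlying segment must be /d/; voiced obstruents become voiceless word-finally, yielding [t] there.
So 'egg' = /pemɔd/.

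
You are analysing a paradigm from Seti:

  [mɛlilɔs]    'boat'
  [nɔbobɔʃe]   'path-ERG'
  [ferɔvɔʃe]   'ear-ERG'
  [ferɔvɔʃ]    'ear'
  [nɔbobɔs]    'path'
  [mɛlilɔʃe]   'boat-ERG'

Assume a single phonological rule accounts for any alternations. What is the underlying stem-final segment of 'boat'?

The root 'boat' surfaces as [mɛlilɔs] and [mɛlilɔʃe], with a stem-final [s] ~ [ʃ] alternation.
If /ʃ/ were underlying and a rule turned it into [s] in isolation, 'ear' would also alternate; but it has [ʃ] in both [ferɔvɔʃ] and [ferɔvɔʃe].
The alternation reflects palatalization before a front vowel: /s/ becomes palato-alveolar [ʃ] before a front vowel. /s/ is underlying.

/s/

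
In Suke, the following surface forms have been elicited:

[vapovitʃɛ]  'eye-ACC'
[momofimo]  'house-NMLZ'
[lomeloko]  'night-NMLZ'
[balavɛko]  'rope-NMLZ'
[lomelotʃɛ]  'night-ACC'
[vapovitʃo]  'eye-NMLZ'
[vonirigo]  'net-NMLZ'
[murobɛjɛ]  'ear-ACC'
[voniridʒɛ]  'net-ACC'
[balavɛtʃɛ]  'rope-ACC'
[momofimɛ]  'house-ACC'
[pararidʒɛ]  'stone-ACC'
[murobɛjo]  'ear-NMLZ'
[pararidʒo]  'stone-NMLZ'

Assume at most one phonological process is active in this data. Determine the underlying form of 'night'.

The stem for 'night' ends in [k] in [lomeloko] but [tʃ] in [lomelotʃɛ].
The stem 'eye' ([vapovitʃo], [vapovitʃɛ]) shows [tʃ] unchanged in both environments, so [tʃ] cannot be basic with [k] derived before the NMLZ suffix.
The underlying segment must be /k/; /k/ and /g/ become palato-alveolar [tʃ] and [dʒ] before a front vowel, yielding [tʃ] there.
Hence 'night' is /lomelok/ underlyingly.

/lomelok/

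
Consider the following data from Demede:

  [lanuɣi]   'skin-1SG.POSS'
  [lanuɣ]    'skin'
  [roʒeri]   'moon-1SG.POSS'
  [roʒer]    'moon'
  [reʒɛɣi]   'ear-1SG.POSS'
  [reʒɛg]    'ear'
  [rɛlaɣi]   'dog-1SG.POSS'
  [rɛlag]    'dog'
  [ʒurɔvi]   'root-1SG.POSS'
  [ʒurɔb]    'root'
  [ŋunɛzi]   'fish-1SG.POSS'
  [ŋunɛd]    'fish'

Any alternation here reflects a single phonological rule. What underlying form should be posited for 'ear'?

In [reʒɛɣi] and [reʒɛg] the final segment of 'ear' alternates: [ɣ] ~ [g].
But 'skin' keeps [ɣ] in both environments ([lanuɣi], [lanuɣ]), so there is no rule changing /ɣ/ to [g] in isolation.
The alternation reflects intervocalic spirantization: voiced stops become fricatives between vowels. /g/ is underlying.

/reʒɛg/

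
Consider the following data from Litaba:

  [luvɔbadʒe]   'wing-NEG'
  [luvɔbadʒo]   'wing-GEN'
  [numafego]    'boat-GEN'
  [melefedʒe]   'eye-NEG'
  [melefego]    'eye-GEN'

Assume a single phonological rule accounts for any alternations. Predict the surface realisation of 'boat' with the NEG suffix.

[numafedʒe]

The stem for 'eye' ends in [dʒ] in [melefedʒe] but [g] in [melefego].
The stem 'wing' ([luvɔbadʒe], [luvɔbadʒo]) shows [dʒ] unchanged in both environments, so [dʒ] cannot be basic with [g] derived before the GEN suffix.
Therefore /g/ is basic and [dʒ] is derived by palatalization before a front vowel (/g/ becomes palato-alveolar [dʒ] before a front vowel).
The one attested form of 'boat', [numafego], shows underlying /numafeg/. Applying the same rule before a front vowel gives [numafedʒe].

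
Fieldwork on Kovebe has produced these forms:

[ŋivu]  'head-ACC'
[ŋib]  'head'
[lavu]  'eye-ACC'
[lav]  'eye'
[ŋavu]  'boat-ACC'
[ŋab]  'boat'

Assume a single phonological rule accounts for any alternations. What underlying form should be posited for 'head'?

/ŋib/

In [ŋivu] and [ŋib] the final segment of 'head' alternates: [v] ~ [b].
Compare 'eye', with invariant [v] in [lavu] and [lav]: an analysis with underlying /v/ and a rule producing [b] in isolation would wrongly predict alternation here too.
The underlying segment must be /b/; voiced stops become fricatives between vowels, yielding [v] there.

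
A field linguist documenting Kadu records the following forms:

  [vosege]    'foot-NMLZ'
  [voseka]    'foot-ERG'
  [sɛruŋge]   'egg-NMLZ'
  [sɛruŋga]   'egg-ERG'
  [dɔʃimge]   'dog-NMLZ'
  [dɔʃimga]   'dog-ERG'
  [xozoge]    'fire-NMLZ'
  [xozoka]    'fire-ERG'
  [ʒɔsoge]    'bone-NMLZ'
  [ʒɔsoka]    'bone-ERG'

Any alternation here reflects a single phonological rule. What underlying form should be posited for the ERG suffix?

The ERG suffix surfaces as [-ga] and [-ka], depending on the final segment of the stem.
By contrast the NMLZ suffix keeps its initial [g] throughout — that segment must be underlying.
So the underlying form is /-ka/, and voiceless stops become voiced after a nasal.

/-ka/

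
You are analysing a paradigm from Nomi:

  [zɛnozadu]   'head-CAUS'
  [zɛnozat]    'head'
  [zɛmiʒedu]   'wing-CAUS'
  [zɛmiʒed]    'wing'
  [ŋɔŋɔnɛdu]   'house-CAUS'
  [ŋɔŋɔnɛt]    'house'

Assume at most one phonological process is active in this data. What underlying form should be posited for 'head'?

/zɛnozat/

The root 'head' surfaces as [zɛnozadu] and [zɛnozat], with a stem-final [d] ~ [t] alternation.
The stem 'wing' ([zɛmiʒedu], [zɛmiʒed]) shows [d] unchanged in both environments, so [d] cannot be basic with [t] derived in isolation.
The underlying segment must be /t/; voiceless stops become voiced between vowels, yielding [d] there.
Hence 'head' is /zɛnozat/ underlyingly.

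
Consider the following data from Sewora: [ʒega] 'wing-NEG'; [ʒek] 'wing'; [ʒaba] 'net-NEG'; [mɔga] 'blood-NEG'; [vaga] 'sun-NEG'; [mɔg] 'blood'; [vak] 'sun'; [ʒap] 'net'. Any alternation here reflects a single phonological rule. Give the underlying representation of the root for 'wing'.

In [ʒega] and [ʒek] the final segment of 'wing' alternates: [g] ~ [k].
The stem 'blood' ([mɔga], [mɔg]) shows [g] unchanged in both environments, so [g] cannot be basic with [k] derived in isolation.
So /k/ is underlying, and a rule of intervocalic voicing — voiceless stops become voiced between vowels — gives [g].

/ʒek/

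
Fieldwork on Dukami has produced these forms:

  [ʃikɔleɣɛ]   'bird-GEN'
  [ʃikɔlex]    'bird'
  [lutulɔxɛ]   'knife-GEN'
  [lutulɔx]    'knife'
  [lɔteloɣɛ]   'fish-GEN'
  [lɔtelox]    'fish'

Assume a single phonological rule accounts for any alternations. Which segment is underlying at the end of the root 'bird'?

/ɣ/

The root 'bird' surfaces as [ʃikɔleɣɛ] and [ʃikɔlex], with a stem-final [ɣ] ~ [x] alternation.
The stem 'knife' ([lutulɔxɛ], [lutulɔx]) shows [x] unchanged in both environments, so [x] cannot be basic with [ɣ] derived before the GEN suffix.
The alternation reflects word-final obstruent devoicing: voiced obstruents become voiceless word-finally. /ɣ/ is underlying.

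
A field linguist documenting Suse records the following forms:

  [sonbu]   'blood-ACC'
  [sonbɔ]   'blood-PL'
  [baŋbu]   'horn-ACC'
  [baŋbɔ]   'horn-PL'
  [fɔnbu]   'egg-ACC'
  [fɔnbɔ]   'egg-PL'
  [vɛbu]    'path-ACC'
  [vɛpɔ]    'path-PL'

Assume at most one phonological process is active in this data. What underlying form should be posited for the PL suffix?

/-pɔ/

The PL suffix surfaces as [-bɔ] and [-pɔ], depending on the final segment of the stem.
The ACC suffix, which begins with [b], is invariant after every stem; so [b] is not altered by any rule here.
So the underlying form is /-pɔ/, and voiceless stops become voiced after a nasal.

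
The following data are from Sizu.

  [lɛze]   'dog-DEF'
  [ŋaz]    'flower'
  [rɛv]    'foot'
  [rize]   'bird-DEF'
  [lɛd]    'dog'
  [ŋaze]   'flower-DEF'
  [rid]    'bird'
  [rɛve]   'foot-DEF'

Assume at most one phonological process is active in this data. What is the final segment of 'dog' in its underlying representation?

'dog' shows [z] ~ [d] at the end of the stem ([lɛze] vs [lɛd]).
But 'flower' keeps [z] in both environments ([ŋaze], [ŋaz]), so there is no rule changing /z/ to [d] in isolation.
The alternation reflects intervocalic spirantization: voiced stops become fricatives between vowels. /d/ is underlying.

/d/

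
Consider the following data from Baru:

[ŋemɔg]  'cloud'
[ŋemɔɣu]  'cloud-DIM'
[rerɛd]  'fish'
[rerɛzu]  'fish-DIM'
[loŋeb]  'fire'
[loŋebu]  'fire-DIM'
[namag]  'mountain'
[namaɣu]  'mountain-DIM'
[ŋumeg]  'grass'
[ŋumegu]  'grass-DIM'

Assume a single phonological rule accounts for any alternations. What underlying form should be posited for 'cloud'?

'cloud' shows [g] ~ [ɣ] at the end of the stem ([ŋemɔg] vs [ŋemɔɣu]).
But 'grass' keeps [g] in both environments ([ŋumeg], [ŋumegu]), so there is no rule changing /g/ to [ɣ] before the DIM suffix.
So /ɣ/ is underlying, and a rule of word-final hardening — voiced fricatives become stops word-finally — gives [g].
Hence 'cloud' is /ŋemɔɣ/ underlyingly.

/ŋemɔɣ/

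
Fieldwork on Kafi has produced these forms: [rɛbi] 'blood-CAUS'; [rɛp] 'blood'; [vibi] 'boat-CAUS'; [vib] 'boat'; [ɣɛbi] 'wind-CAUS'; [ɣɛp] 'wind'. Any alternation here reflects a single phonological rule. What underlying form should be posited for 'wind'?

/ɣɛp/

In [ɣɛbi] and [ɣɛp] the final segment of 'wind' alternates: [b] ~ [p].
But 'boat' keeps [b] in both environments ([vibi], [vib]), so there is no rule changing /b/ to [p] in isolation.
Therefore /p/ is basic and [b] is derived by intervocalic voicing (voiceless stops become voiced between vowels).
Hence 'wind' is /ɣɛp/ underlyingly.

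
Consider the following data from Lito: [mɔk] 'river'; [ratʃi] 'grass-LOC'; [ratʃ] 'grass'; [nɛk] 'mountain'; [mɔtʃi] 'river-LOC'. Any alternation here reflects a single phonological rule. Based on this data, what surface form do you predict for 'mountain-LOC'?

The root 'river' surfaces as [mɔk] and [mɔtʃi], with a stem-final [k] ~ [tʃ] alternation.
But 'grass' keeps [tʃ] in both environments ([ratʃ], [ratʃi]), so there is no rule changing /tʃ/ to [k] in isolation.
Therefore /k/ is basic and [tʃ] is derived by palatalization before a front vowel (/k/ becomes palato-alveolar [tʃ] before a front vowel).
From [nɛk] the stem 'mountain' is /nɛk/; before a front vowel this yields [nɛtʃi].

[nɛtʃi]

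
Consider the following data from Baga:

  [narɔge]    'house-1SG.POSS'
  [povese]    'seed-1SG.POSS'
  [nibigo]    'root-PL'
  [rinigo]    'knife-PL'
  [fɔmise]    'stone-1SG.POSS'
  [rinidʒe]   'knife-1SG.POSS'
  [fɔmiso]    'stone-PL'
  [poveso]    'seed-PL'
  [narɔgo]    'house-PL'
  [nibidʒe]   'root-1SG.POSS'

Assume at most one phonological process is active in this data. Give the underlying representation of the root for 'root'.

'root' shows [g] ~ [dʒ] at the end of the stem ([nibigo] vs [nibidʒe]).
Compare 'house', with invariant [g] in [narɔgo] and [narɔge]: an analysis with underlying /g/ and a rule producing [dʒ] before the 1SG.POSS suffix would wrongly predict alternation here too.
Therefore /dʒ/ is basic and [g] is derived by depalatalization (palato-alveolar /dʒ/ becomes [g] when no front vowel follows).

/nibidʒ/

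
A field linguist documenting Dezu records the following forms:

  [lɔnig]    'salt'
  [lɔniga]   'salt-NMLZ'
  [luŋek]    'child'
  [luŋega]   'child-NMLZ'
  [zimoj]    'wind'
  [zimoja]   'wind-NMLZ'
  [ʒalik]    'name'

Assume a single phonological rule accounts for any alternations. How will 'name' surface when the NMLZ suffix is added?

[ʒaliga]

The stem for 'child' ends in [k] in [luŋek] but [g] in [luŋega].
Compare 'salt', with invariant [g] in [lɔnig] and [lɔniga]: an analysis with underlying /g/ and a rule producing [k] in isolation would wrongly predict alternation here too.
The underlying segment must be /k/; voiceless stops become voiced between vowels, yielding [g] there.
From [ʒalik] the stem 'name' is /ʒalik/; between vowels this yields [ʒaliga].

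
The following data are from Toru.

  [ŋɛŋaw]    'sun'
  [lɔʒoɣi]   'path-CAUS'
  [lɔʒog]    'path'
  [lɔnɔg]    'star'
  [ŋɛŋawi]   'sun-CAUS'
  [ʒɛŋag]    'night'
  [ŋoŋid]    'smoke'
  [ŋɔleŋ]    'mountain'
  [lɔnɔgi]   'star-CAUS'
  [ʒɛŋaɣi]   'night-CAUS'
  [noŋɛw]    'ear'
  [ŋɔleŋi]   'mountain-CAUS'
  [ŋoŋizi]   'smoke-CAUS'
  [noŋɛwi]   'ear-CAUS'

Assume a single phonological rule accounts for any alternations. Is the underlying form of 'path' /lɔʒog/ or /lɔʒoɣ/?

/lɔʒoɣ/

The root 'path' surfaces as [lɔʒoɣi] and [lɔʒog], with a stem-final [ɣ] ~ [g] alternation.
The stem 'star' ([lɔnɔgi], [lɔnɔg]) shows [g] unchanged in both environments, so [g] cannot be basic with [ɣ] derived before the CAUS suffix.
The alternation reflects word-final hardening: voiced fricatives become stops word-finally. /ɣ/ is underlying.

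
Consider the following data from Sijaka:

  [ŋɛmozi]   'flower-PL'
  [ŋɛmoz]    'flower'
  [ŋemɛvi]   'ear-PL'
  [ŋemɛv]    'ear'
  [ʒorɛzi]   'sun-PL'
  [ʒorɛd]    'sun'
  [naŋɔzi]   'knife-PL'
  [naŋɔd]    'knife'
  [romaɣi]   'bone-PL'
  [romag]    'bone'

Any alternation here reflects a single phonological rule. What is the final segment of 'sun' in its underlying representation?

/d/

In [ʒorɛzi] and [ʒorɛd] the final segment of 'sun' alternates: [z] ~ [d].
If /z/ were underlying and a rule turned it into [d] in isolation, 'flower' would also alternate; but it has [z] in both [ŋɛmozi] and [ŋɛmoz].
So /d/ is underlying, and a rule of intervocalic spirantization — voiced stops become fricatives between vowels — gives [z].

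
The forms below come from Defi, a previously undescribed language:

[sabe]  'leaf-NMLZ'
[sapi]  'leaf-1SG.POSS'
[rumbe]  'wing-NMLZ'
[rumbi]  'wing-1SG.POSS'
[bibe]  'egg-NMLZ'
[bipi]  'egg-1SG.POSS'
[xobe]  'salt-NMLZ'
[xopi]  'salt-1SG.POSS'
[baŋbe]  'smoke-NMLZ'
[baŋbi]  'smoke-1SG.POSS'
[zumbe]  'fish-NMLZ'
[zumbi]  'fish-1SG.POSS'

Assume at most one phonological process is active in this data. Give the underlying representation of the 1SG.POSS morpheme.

/-pi/

The 1SG.POSS suffix surfaces as [-bi] and [-pi], depending on the final segment of the stem.
The NMLZ suffix, which begins with [b], is invariant after every stem; so [b] is not altered by any rule here.
So the underlying form is /-pi/, and voiceless stops become voiced after a nasal.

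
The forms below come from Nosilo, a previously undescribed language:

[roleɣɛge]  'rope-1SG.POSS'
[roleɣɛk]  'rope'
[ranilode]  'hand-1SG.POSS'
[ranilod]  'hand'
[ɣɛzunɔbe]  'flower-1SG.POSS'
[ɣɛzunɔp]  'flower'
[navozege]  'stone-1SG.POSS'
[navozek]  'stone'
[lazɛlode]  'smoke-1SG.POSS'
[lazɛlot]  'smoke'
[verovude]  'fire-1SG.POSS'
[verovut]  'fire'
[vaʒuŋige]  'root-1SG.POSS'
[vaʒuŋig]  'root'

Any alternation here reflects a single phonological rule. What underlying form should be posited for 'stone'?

/navozek/

The stem for 'stone' ends in [g] in [navozege] but [k] in [navozek].
Compare 'root', with invariant [g] in [vaʒuŋige] and [vaʒuŋig]: an analysis with underlying /g/ and a rule producing [k] in isolation would wrongly predict alternation here too.
The underlying segment must be /k/; voiceless stops become voiced between vowels, yielding [g] there.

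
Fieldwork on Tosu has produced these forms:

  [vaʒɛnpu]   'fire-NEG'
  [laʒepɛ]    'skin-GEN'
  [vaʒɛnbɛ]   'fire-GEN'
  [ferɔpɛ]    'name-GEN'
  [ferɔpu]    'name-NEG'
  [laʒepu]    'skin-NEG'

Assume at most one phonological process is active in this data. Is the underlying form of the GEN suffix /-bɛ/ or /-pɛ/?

The GEN morpheme has two allomorphs, [-bɛ] and [-pɛ].
The NEG suffix, which begins with [p], is invariant after every stem; so [p] is not altered by any rule here.
So the underlying form is /-bɛ/, and voiced stops become voiceless after a vowel.

/-bɛ/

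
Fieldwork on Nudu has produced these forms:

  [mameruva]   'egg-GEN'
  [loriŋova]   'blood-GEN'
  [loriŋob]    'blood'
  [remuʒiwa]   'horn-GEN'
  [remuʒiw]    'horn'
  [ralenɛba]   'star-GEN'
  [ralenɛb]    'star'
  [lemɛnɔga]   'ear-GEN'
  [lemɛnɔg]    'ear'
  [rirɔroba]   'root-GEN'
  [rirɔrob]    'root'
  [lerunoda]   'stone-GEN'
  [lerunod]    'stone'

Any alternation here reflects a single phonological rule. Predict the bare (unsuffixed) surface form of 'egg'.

[mamerub]

The root 'blood' surfaces as [loriŋova] and [loriŋob], with a stem-final [v] ~ [b] alternation.
But 'star' keeps [b] in both environments ([ralenɛba], [ralenɛb]), so there is no rule changing /b/ to [v] before the GEN suffix.
The underlying segment must be /v/; voiced fricatives become stops word-finally, yielding [b] there.
From [mameruva] the stem 'egg' is /mameruv/; word-finally this yields [mamerub].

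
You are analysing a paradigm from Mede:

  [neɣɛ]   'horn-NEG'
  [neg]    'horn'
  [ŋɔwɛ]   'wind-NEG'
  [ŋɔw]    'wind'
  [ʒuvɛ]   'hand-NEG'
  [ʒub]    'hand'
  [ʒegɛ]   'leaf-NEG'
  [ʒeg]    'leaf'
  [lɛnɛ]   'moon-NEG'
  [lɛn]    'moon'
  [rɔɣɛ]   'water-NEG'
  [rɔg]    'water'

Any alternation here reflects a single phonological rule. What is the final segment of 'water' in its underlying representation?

'water' shows [ɣ] ~ [g] at the end of the stem ([rɔɣɛ] vs [rɔg]).
The stem 'leaf' ([ʒegɛ], [ʒeg]) shows [g] unchanged in both environments, so [g] cannot be basic with [ɣ] derived before the NEG suffix.
So /ɣ/ is underlying, and a rule of word-final hardening — voiced fricatives become stops word-finally — gives [g].

/ɣ/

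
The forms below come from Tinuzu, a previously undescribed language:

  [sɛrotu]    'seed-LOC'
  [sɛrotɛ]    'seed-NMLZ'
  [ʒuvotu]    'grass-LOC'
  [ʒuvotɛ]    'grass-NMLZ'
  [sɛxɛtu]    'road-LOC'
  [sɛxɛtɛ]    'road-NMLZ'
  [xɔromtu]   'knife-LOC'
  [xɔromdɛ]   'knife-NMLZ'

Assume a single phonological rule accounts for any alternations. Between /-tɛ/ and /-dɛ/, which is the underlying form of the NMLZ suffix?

The NMLZ suffix surfaces as [-dɛ] and [-tɛ], depending on the final segment of the stem.
The LOC suffix, which begins with [t], is invariant after every stem; so [t] is not altered by any rule here.
The NMLZ suffix is therefore /-dɛ/ underlyingly, with post-vocalic devoicing: voiced stops become voiceless after a vowel.

/-dɛ/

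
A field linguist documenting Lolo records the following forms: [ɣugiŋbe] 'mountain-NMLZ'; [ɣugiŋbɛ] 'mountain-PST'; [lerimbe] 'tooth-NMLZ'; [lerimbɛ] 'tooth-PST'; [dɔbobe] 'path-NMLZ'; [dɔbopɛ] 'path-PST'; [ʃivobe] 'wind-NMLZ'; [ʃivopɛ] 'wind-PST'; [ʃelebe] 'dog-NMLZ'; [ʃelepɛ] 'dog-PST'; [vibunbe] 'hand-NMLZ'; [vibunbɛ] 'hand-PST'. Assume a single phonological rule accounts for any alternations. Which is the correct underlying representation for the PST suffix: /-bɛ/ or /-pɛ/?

/-pɛ/

The PST suffix surfaces as [-bɛ] and [-pɛ], depending on the final segment of the stem.
By contrast the NMLZ suffix keeps its initial [b] throughout — that segment must be underlying.
So the underlying form is /-pɛ/, and voiceless stops become voiced after a nasal.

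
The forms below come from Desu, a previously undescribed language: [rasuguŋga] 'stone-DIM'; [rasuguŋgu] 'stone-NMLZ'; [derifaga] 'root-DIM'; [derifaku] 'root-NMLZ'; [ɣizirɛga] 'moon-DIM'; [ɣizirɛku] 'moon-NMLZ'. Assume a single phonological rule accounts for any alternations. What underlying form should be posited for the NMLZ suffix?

The NMLZ suffix surfaces as [-gu] and [-ku], depending on the final segment of the stem.
By contrast the DIM suffix keeps its initial [g] throughout — that segment must be underlying.
The NMLZ suffix is therefore /-ku/ underlyingly, with post-nasal voicing: voiceless stops become voiced after a nasal.

/-ku/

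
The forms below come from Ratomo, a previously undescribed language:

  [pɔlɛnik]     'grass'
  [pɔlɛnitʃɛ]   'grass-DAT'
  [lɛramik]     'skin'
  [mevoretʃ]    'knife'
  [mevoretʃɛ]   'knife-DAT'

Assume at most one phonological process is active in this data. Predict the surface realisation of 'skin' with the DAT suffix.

In [pɔlɛnik] and [pɔlɛnitʃɛ] the final segment of 'grass' alternates: [k] ~ [tʃ].
But 'knife' keeps [tʃ] in both environments ([mevoretʃ], [mevoretʃɛ]), so there is no rule changing /tʃ/ to [k] in isolation.
The underlying segment must be /k/; /k/ becomes palato-alveolar [tʃ] before a front vowel, yielding [tʃ] there.
The one attested form of 'skin', [lɛramik], shows underlying /lɛramik/. Applying the same rule before a front vowel gives [lɛramitʃɛ].

[lɛramitʃɛ]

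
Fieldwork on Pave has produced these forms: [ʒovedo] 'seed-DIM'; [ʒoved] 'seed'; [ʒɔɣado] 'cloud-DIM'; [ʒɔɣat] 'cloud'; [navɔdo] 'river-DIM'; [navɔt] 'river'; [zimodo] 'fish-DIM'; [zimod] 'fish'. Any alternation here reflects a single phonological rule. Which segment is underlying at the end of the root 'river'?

The stem for 'river' ends in [d] in [navɔdo] but [t] in [navɔt].
The stem 'seed' ([ʒovedo], [ʒoved]) shows [d] unchanged in both environments, so [d] cannot be basic with [t] derived in isolation.
Therefore /t/ is basic and [d] is derived by intervocalic voicing (voiceless stops become voiced between vowels).

/t/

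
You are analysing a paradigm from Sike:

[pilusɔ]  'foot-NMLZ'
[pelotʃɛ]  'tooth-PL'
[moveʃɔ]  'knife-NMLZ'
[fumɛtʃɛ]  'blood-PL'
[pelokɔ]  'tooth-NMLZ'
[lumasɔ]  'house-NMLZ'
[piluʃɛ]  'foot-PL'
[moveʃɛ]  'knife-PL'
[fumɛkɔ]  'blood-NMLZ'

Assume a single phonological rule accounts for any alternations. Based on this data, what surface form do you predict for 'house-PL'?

[lumaʃɛ]

The stem for 'foot' ends in [s] in [pilusɔ] but [ʃ] in [piluʃɛ].
Compare 'knife', with invariant [ʃ] in [moveʃɔ] and [moveʃɛ]: an analysis with underlying /ʃ/ and a rule producing [s] before the NMLZ suffix would wrongly predict alternation here too.
The alternation reflects palatalization before a front vowel: /k/ and /s/ become palato-alveolar [tʃ] and [ʃ] before a front vowel. /s/ is underlying.
The one attested form of 'house', [lumasɔ], shows underlying /lumas/. Applying the same rule before a front vowel gives [lumaʃɛ].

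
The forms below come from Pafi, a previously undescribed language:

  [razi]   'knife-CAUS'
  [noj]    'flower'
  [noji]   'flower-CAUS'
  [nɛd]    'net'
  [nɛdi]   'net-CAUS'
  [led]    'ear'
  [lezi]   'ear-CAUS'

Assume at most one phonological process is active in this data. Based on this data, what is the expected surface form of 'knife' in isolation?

'ear' shows [d] ~ [z] at the end of the stem ([led] vs [lezi]).
The stem 'net' ([nɛd], [nɛdi]) shows [d] unchanged in both environments, so [d] cannot be basic with [z] derived before the CAUS suffix.
So /z/ is underlying, and a rule of word-final hardening — voiced fricatives become stops word-finally — gives [d].
From [razi] the stem 'knife' is /raz/; word-finally this yields [rad].

[rad]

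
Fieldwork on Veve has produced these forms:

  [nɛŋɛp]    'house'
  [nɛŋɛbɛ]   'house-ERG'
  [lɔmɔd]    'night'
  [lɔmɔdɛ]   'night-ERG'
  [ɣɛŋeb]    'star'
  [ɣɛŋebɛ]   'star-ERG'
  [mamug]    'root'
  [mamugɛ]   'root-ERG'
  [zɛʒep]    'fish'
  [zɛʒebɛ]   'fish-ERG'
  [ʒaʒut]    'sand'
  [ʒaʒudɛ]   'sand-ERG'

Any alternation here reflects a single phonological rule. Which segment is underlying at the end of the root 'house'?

/p/

The root 'house' surfaces as [nɛŋɛp] and [nɛŋɛbɛ], with a stem-final [p] ~ [b] alternation.
The stem 'star' ([ɣɛŋeb], [ɣɛŋebɛ]) shows [b] unchanged in both environments, so [b] cannot be basic with [p] derived in isolation.
So /p/ is underlying, and a rule of intervocalic voicing — voiceless stops become voiced between vowels — gives [b].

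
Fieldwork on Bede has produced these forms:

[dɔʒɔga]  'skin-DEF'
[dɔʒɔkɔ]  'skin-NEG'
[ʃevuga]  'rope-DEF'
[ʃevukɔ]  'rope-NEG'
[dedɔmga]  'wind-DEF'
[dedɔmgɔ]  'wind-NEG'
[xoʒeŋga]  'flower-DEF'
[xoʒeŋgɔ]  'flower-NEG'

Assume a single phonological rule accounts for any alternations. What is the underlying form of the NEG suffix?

The NEG morpheme has two allomorphs, [-gɔ] and [-kɔ].
The DEF suffix, which begins with [g], is invariant after every stem; so [g] is not altered by any rule here.
The NEG suffix is therefore /-kɔ/ underlyingly, with post-nasal voicing: voiceless stops become voiced after a nasal.

/-kɔ/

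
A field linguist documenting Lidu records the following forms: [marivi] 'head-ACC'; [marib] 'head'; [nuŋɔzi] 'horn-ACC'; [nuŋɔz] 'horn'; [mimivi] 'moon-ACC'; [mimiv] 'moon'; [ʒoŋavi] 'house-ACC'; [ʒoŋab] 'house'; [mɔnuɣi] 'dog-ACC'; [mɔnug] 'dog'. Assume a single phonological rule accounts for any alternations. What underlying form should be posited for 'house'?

/ʒoŋab/

'house' shows [v] ~ [b] at the end of the stem ([ʒoŋavi] vs [ʒoŋab]).
The stem 'moon' ([mimivi], [mimiv]) shows [v] unchanged in both environments, so [v] cannot be basic with [b] derived in isolation.
Therefore /b/ is basic and [v] is derived by intervocalic spirantization (voiced stops become fricatives between vowels).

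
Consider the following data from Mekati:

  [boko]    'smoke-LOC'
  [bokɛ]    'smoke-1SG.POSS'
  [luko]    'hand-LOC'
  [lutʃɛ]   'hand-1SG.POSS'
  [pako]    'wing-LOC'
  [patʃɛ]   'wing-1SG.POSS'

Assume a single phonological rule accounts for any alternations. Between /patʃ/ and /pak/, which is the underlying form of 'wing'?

The root 'wing' surfaces as [pako] and [patʃɛ], with a stem-final [k] ~ [tʃ] alternation.
If /k/ were underlying and a rule turned it into [tʃ] before the 1SG.POSS suffix, 'smoke' would also alternate; but it has [k] in both [boko] and [bokɛ].
So /tʃ/ is underlying, and a rule of depalatalization — palato-alveolar /tʃ/ becomes [k] when no front vowel follows — gives [k].

/patʃ/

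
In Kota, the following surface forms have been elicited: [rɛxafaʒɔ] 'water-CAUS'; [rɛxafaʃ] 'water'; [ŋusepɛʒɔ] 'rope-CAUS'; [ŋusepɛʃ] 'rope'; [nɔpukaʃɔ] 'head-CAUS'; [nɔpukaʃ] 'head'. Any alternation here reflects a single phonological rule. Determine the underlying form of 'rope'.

/ŋusepɛʒ/

'rope' shows [ʒ] ~ [ʃ] at the end of the stem ([ŋusepɛʒɔ] vs [ŋusepɛʃ]).
If /ʃ/ were underlying and a rule turned it into [ʒ] before the CAUS suffix, 'head' would also alternate; but it has [ʃ] in both [nɔpukaʃɔ] and [nɔpukaʃ].
So /ʒ/ is underlying, and a rule of word-final obstruent devoicing — voiced obstruents become voiceless word-finally — gives [ʃ].
The underlying form of 'rope' is therefore /ŋusepɛʒ/.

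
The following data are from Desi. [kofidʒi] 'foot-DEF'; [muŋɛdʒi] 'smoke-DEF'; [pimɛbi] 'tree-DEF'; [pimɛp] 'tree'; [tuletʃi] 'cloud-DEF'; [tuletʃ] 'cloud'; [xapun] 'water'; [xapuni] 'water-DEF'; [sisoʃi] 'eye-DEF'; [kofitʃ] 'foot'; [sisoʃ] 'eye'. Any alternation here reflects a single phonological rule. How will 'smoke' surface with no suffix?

'foot' shows [tʃ] ~ [dʒ] at the end of the stem ([kofitʃ] vs [kofidʒi]).
The stem 'cloud' ([tuletʃ], [tuletʃi]) shows [tʃ] unchanged in both environments, so [tʃ] cannot be basic with [dʒ] derived before the DEF suffix.
The alternation reflects word-final obstruent devoicing: voiced obstruents become voiceless word-finally. /dʒ/ is underlying.
From [muŋɛdʒi] the stem 'smoke' is /muŋɛdʒ/; word-finally this yields [muŋɛtʃ].

[muŋɛtʃ]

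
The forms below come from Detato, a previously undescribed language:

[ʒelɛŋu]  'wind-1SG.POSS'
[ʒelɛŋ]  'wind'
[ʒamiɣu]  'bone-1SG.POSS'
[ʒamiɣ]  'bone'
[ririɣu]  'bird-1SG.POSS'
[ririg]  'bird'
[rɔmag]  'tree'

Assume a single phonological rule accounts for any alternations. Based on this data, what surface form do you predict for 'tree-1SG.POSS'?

[rɔmaɣu]

'bird' shows [ɣ] ~ [g] at the end of the stem ([ririɣu] vs [ririg]).
Compare 'bone', with invariant [ɣ] in [ʒamiɣu] and [ʒamiɣ]: an analysis with underlying /ɣ/ and a rule producing [g] in isolation would wrongly predict alternation here too.
The underlying segment must be /g/; voiced stops become fricatives between vowels, yielding [ɣ] there.
From [rɔmag] the stem 'tree' is /rɔmag/; between vowels this yields [rɔmaɣu].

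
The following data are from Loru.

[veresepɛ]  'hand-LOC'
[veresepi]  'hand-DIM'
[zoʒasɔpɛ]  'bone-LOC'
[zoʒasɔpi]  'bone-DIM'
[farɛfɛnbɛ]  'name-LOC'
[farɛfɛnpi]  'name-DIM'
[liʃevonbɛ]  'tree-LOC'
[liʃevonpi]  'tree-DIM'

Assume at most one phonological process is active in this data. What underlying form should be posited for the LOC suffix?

/-bɛ/

The LOC morpheme has two allomorphs, [-bɛ] and [-pɛ].
By contrast the DIM suffix keeps its initial [p] throughout — that segment must be underlying.
So the underlying form is /-bɛ/, and voiced stops become voiceless after a vowel.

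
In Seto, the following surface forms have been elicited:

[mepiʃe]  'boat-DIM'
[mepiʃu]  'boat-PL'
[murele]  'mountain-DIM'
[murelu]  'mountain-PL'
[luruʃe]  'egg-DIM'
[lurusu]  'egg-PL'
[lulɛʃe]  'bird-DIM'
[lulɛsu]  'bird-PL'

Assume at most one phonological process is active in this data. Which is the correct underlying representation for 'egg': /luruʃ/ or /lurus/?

/lurus/

In [luruʃe] and [lurusu] the final segment of 'egg' alternates: [ʃ] ~ [s].
But 'boat' keeps [ʃ] in both environments ([mepiʃe], [mepiʃu]), so there is no rule changing /ʃ/ to [s] before the PL suffix.
So /s/ is underlying, and a rule of palatalization before a front vowel — /s/ becomes palato-alveolar [ʃ] before a front vowel — gives [ʃ].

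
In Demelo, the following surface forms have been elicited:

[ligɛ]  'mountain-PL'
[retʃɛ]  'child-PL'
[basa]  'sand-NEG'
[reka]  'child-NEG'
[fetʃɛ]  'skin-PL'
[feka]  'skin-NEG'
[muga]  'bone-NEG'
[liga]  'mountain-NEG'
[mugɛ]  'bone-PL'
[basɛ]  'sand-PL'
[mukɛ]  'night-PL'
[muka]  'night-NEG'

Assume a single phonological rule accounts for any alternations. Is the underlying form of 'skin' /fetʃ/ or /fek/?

In [feka] and [fetʃɛ] the final segment of 'skin' alternates: [k] ~ [tʃ].
But 'night' keeps [k] in both environments ([muka], [mukɛ]), so there is no rule changing /k/ to [tʃ] before the PL suffix.
So /tʃ/ is underlying, and a rule of depalatalization — palato-alveolar /tʃ/ becomes [k] when no front vowel follows — gives [k].

/fetʃ/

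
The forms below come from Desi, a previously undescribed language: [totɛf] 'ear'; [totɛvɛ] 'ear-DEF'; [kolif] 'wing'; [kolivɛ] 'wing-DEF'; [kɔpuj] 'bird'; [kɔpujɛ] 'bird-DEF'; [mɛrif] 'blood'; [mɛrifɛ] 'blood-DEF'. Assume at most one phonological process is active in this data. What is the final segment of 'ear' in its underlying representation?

/v/

'ear' shows [f] ~ [v] at the end of the stem ([totɛf] vs [totɛvɛ]).
Compare 'blood', with invariant [f] in [mɛrif] and [mɛrifɛ]: an analysis with underlying /f/ and a rule producing [v] before the DEF suffix would wrongly predict alternation here too.
The underlying segment must be /v/; voiced obstruents become voiceless word-finally, yielding [f] there.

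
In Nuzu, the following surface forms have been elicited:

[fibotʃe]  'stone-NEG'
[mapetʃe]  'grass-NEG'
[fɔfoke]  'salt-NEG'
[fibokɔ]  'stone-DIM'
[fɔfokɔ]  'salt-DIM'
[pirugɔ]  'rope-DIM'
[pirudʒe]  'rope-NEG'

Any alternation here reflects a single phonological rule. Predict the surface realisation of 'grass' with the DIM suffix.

The root 'stone' surfaces as [fibokɔ] and [fibotʃe], with a stem-final [k] ~ [tʃ] alternation.
The stem 'salt' ([fɔfokɔ], [fɔfoke]) shows [k] unchanged in both environments, so [k] cannot be basic with [tʃ] derived before the NEG suffix.
Therefore /tʃ/ is basic and [k] is derived by depalatalization (palato-alveolar /tʃ/ and /dʒ/ become [k] and [g] when no front vowel follows).
The one attested form of 'grass', [mapetʃe], shows underlying /mapetʃ/. Applying the same rule when no front vowel follows gives [mapekɔ].

[mapekɔ]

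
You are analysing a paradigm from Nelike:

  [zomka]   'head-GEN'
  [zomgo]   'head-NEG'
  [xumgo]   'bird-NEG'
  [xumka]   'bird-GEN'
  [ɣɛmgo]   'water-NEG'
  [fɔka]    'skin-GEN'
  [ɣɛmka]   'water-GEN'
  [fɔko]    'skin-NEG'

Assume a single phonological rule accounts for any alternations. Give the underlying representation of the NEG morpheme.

/-go/

The NEG suffix surfaces as [-go] and [-ko], depending on the final segment of the stem.
By contrast the GEN suffix keeps its initial [k] throughout — that segment must be underlying.
The NEG suffix is therefore /-go/ underlyingly, with post-vocalic devoicing: voiced stops become voiceless after a vowel.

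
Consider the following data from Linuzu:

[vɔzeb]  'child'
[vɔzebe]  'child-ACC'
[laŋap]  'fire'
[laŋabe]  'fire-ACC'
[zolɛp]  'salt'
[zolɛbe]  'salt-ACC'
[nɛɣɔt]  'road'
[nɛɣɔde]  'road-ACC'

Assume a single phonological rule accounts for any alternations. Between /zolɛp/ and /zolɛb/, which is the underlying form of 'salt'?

The stem for 'salt' ends in [p] in [zolɛp] but [b] in [zolɛbe].
The stem 'child' ([vɔzeb], [vɔzebe]) shows [b] unchanged in both environments, so [b] cannot be basic with [p] derived in isolation.
Therefore /p/ is basic and [b] is derived by intervocalic voicing (voiceless stops become voiced between vowels).

/zolɛp/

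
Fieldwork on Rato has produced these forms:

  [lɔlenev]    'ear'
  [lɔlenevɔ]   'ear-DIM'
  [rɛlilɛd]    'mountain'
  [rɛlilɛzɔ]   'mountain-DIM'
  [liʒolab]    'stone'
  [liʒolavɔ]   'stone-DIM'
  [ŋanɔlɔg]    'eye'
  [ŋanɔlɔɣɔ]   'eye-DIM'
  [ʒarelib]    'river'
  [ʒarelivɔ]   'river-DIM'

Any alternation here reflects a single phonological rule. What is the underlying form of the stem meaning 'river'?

/ʒarelib/

'river' shows [b] ~ [v] at the end of the stem ([ʒarelib] vs [ʒarelivɔ]).
But 'ear' keeps [v] in both environments ([lɔlenev], [lɔlenevɔ]), so there is no rule changing /v/ to [b] in isolation.
So /b/ is underlying, and a rule of intervocalic spirantization — voiced stops become fricatives between vowels — gives [v].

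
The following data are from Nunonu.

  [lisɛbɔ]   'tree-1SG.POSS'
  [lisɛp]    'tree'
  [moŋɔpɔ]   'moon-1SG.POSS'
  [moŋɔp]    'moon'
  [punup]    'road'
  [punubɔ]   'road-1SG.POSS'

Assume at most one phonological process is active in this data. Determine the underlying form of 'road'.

/punub/

The root 'road' surfaces as [punubɔ] and [punup], with a stem-final [b] ~ [p] alternation.
If /p/ were underlying and a rule turned it into [b] before the 1SG.POSS suffix, 'moon' would also alternate; but it has [p] in both [moŋɔpɔ] and [moŋɔp].
The underlying segment must be /b/; voiced obstruents become voiceless word-finally, yielding [p] there.
Hence 'road' is /punub/ underlyingly.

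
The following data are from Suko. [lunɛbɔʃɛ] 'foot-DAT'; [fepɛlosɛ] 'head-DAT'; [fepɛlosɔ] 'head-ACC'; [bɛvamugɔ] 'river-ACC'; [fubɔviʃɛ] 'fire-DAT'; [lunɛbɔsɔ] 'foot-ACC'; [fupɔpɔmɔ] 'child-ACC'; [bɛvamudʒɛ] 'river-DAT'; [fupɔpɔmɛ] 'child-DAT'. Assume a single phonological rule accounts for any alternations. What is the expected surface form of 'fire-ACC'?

In [lunɛbɔʃɛ] and [lunɛbɔsɔ] the final segment of 'foot' alternates: [ʃ] ~ [s].
But 'head' keeps [s] in both environments ([fepɛlosɛ], [fepɛlosɔ]), so there is no rule changing /s/ to [ʃ] before the DAT suffix.
Therefore /ʃ/ is basic and [s] is derived by depalatalization (palato-alveolar /dʒ/ and /ʃ/ become [g] and [s] when no front vowel follows).
The one attested form of 'fire', [fubɔviʃɛ], shows underlying /fubɔviʃ/. Applying the same rule when no front vowel follows gives [fubɔvisɔ].

[fubɔvisɔ]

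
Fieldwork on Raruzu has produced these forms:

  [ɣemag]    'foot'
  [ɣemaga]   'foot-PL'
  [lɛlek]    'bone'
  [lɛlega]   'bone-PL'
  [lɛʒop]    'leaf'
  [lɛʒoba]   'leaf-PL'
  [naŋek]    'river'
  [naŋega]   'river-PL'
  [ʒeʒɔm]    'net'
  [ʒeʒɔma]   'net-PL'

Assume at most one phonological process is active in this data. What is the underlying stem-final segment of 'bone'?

'bone' shows [k] ~ [g] at the end of the stem ([lɛlek] vs [lɛlega]).
Compare 'foot', with invariant [g] in [ɣemag] and [ɣemaga]: an analysis with underlying /g/ and a rule producing [k] in isolation would wrongly predict alternation here too.
The underlying segment must be /k/; voiceless stops become voiced between vowels, yielding [g] there.

/k/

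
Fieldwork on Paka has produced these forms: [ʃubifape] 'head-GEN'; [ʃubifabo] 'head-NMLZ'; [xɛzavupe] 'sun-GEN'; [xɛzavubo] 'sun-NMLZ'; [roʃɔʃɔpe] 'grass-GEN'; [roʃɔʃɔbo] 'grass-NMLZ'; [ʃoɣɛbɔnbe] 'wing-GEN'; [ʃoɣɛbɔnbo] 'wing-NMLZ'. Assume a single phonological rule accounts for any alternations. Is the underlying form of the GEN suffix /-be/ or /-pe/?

/-pe/

The GEN suffix surfaces as [-be] and [-pe], depending on the final segment of the stem.
By contrast the NMLZ suffix keeps its initial [b] throughout — that segment must be underlying.
So the underlying form is /-pe/, and voiceless stops become voiced after a nasal.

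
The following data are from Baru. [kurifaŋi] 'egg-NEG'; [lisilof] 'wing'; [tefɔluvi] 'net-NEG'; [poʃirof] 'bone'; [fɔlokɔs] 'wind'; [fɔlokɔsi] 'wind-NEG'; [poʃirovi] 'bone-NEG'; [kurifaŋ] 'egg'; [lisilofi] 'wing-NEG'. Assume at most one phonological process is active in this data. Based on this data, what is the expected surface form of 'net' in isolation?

[tefɔluf]

The stem for 'bone' ends in [v] in [poʃirovi] but [f] in [poʃirof].
If /f/ were underlying and a rule turned it into [v] before the NEG suffix, 'wing' would also alternate; but it has [f] in both [lisilofi] and [lisilof].
Therefore /v/ is basic and [f] is derived by word-final obstruent devoicing (voiced obstruents become voiceless word-finally).
The one attested form of 'net', [tefɔluvi], shows underlying /tefɔluv/. Applying the same rule word-finally gives [tefɔluf].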